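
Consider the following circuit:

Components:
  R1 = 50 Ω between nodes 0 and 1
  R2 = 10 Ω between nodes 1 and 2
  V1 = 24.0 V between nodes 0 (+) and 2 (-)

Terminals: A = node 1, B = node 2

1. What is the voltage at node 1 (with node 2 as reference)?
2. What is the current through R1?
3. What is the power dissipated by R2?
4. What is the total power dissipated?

Nodal analysis, taking node 2 as the 0 V reference.
Source V1 fixes V_0 = 24 V.
KCL at each unknown node (sum of currents leaving = 0; resistances in Ω):
  Node 1: (V_1 - 24)/50 + (V_1 - 0)/10 = 0
Collecting terms: 0.12 × V_1 = 0.48  =>  V_1 = 4 V
Part 1:
  Read off the nodal solution: V_1 = 4 V
Part 2:
  I_R1 = (V_0 - V_1)/R1 = (24 - 4)/50 = 0.4 A
  Magnitude: I_R1 = 0.4 A
Part 3:
  I_R2 = (V_1 - V_2)/R2 = (4 - 0)/10 = 0.4 A
  P_R2 = I_R2² × R2 = (0.4)² × 10 = 1.6 W
Part 4:
  Power in each resistor, P = (ΔV)²/R:
    P_R1 = (24 - 4)²/50 = 8 W
    P_R2 = (4 - 0)²/10 = 1.6 W
  P_total = P_R1 + P_R2 = 9.6 W

Final answers:
1. V_1 = 4 V
2. I_R1 = 0.4 A
3. P_R2 = 1.6 W
4. P_total = 9.6 W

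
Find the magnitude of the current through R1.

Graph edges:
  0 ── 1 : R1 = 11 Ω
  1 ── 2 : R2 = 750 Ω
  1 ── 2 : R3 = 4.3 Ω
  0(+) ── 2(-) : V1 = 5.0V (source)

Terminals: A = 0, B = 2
Nodal analysis, taking node 2 as the 0 V reference.
Source V1 fixes V_0 = 5 V.
KCL at each unknown node (sum of currents leaving = 0; resistances in Ω):
  Node 1: (V_1 - 5)/11 + (V_1 - 0)/750 + (V_1 - 0)/4.3 = 0
Collecting terms: 0.3248 × V_1 = 0.4545  =>  V_1 = 1.399 V
I_R1 = (V_0 - V_1)/R1 = (5 - 1.399)/11 = 0.3273 A
|I_R1| = 0.3273 A

Final answer: |I_R1| = 0.3273 A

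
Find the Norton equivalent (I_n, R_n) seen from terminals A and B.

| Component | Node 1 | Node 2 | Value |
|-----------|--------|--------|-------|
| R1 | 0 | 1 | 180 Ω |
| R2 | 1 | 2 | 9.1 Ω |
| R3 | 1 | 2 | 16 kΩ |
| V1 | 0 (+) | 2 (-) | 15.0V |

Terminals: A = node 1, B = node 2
Find the Thévenin equivalent first; then I_n = V_th/R_th and R_n = R_th.
Step 1 — V_th is the open-circuit voltage V_A - V_B (nothing connected across the terminals).
Nodal analysis, taking node 2 as the 0 V reference.
Source V1 fixes V_0 = 15 V.
KCL at each unknown node (sum of currents leaving = 0; resistances in Ω):
  Node 1: (V_1 - 15)/180 + (V_1 - 0)/9.1 + (V_1 - 0)/16000 = 0
Collecting terms: 0.1155 × V_1 = 0.08333  =>  V_1 = 0.7214 V
V_th = V_1 - V_2 = 0.7214 - 0 = 0.7214 V
Step 2 — R_th: zero the source — replace V1 by a short circuit (node 2 merges into node 0) — and find the resistance seen between A (node 1) and B (node 0).
Reduce the network between node 1 (A) and node 0 (B) by series/parallel combination:
  Rp1 = R1 ‖ R2 ‖ R3 (parallel, all between nodes 0 and 1) = 1/(1/180 + 1/9.1 + 1/16000) = 8.657 Ω
R_th = 8.657 Ω
I_n = V_th/R_th = 0.7214/8.657 = 0.08333 A, and R_n = R_th = 8.657 Ω

Final answer: I_n = 0.08333 A, R_n = 8.657 Ω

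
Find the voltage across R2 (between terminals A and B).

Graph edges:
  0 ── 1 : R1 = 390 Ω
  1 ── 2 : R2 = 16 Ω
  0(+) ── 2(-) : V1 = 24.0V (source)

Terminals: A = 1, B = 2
R1 and R2 are in series across V1 (node 0 → node 1 → node 2), and the output A–B is taken across R2, so this is a voltage divider.
Series current: I = V1/(R1 + R2) = 24/(390 + 16) = 24/406 = 0.05911 A
V_R2 = I × R2 = V1 × R2/(R1 + R2) = 24 × 16/406 = 0.9458 V

Final answer: 0.9458 V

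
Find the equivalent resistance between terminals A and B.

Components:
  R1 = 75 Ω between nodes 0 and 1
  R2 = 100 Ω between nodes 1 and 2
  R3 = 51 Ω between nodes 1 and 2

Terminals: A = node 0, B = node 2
Reduce the network between node 0 (A) and node 2 (B) by series/parallel combination:
  Rp1 = R2 ‖ R3 (parallel, both between nodes 1 and 2) = 1/(1/100 + 1/51) = 33.77 Ω
  Rs1 = R1 + Rp1 (series, joined only at node 1) = 75 + 33.77 = 108.8 Ω
R_eq = 108.8 Ω

Final answer: 108.8 Ω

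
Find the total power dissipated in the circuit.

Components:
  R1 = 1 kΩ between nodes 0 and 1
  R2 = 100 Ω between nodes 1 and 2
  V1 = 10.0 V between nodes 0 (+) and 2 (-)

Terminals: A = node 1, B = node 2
Nodal analysis, taking node 2 as the 0 V reference.
Source V1 fixes V_0 = 10 V.
KCL at each unknown node (sum of currents leaving = 0; resistances in Ω):
  Node 1: (V_1 - 10)/1000 + (V_1 - 0)/100 = 0
Collecting terms: 0.011 × V_1 = 0.01  =>  V_1 = 0.9091 V
Power in each resistor, P = (ΔV)²/R:
  P_R1 = (10 - 0.9091)²/1000 = 0.08264 W
  P_R2 = (0.9091 - 0)²/100 = 0.008264 W
P_total = P_R1 + P_R2 = 0.09091 W

Final answer: 0.09091 W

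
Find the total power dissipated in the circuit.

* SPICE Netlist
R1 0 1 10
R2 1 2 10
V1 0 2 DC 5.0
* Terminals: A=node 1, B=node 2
Nodal analysis, taking node 2 as the 0 V reference.
Source V1 fixes V_0 = 5 V.
KCL at each unknown node (sum of currents leaving = 0; resistances in Ω):
  Node 1: (V_1 - 5)/10 + (V_1 - 0)/10 = 0
Collecting terms: 0.2 × V_1 = 0.5  =>  V_1 = 2.5 V
Power in each resistor, P = (ΔV)²/R:
  P_R1 = (5 - 2.5)²/10 = 0.625 W
  P_R2 = (2.5 - 0)²/10 = 0.625 W
P_total = P_R1 + P_R2 = 1.25 W

Final answer: 1.25 W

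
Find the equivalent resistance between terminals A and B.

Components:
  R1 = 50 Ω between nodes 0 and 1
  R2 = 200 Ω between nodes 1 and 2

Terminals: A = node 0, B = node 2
Reduce the network between node 0 (A) and node 2 (B) by series/parallel combination:
  Rs1 = R1 + R2 (series, joined only at node 1) = 50 + 200 = 250 Ω
R_eq = 250 Ω

Final answer: 250 Ω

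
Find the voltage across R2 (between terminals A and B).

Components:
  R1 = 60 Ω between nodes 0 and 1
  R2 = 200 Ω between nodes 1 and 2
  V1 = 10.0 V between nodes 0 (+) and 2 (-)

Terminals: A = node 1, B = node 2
R1 and R2 are in series across V1 (node 0 → node 1 → node 2), and the output A–B is taken across R2, so this is a voltage divider.
Series current: I = V1/(R1 + R2) = 10/(60 + 200) = 10/260 = 0.03846 A
V_R2 = I × R2 = V1 × R2/(R1 + R2) = 10 × 200/260 = 7.692 V

Final answer: 7.692 V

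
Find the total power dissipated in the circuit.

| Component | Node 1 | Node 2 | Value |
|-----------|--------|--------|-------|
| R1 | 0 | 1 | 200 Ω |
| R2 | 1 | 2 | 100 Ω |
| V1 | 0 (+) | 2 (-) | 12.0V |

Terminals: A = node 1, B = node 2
Nodal analysis, taking node 2 as the 0 V reference.
Source V1 fixes V_0 = 12 V.
KCL at each unknown node (sum of currents leaving = 0; resistances in Ω):
  Node 1: (V_1 - 12)/200 + (V_1 - 0)/100 = 0
Collecting terms: 0.015 × V_1 = 0.06  =>  V_1 = 4 V
Power in each resistor, P = (ΔV)²/R:
  P_R1 = (12 - 4)²/200 = 0.32 W
  P_R2 = (4 - 0)²/100 = 0.16 W
P_total = P_R1 + P_R2 = 0.48 W

Final answer: 0.48 W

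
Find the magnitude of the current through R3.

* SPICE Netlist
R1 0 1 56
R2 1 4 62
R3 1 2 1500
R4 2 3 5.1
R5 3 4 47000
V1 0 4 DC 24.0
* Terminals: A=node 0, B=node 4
Nodal analysis, taking node 4 as the 0 V reference.
Source V1 fixes V_0 = 24 V.
KCL at each unknown node (sum of currents leaving = 0; resistances in Ω):
  Node 1: (V_1 - 24)/56 + (V_1 - 0)/62 + (V_1 - V_2)/1500 = 0
  Node 2: (V_2 - V_1)/1500 + (V_2 - V_3)/5.1 = 0
  Node 3: (V_3 - V_2)/5.1 + (V_3 - 0)/47000 = 0
Collecting terms (coefficients in siemens):
  0.03465·V_1 - 0.0006667·V_2 = 0.4286
  0.1967·V_2 - 0.0006667·V_1 - 0.1961·V_3 = 0
  0.1961·V_3 - 0.1961·V_2 = 0
Solving these 3 simultaneous equations (Gaussian elimination) gives:
  V_1 = 12.6 V, V_2 = 12.21 V, V_3 = 12.21 V
I_R3 = (V_1 - V_2)/R3 = (12.6 - 12.21)/1500 = 0.0002598 A
|I_R3| = 0.0002598 A

Final answer: |I_R3| = 0.0002598 A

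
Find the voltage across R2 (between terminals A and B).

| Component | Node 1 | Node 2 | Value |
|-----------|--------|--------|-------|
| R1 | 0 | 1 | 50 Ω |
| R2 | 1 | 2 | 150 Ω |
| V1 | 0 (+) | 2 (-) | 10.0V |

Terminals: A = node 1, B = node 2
R1 and R2 are in series across V1 (node 0 → node 1 → node 2), and the output A–B is taken across R2, so this is a voltage divider.
Series current: I = V1/(R1 + R2) = 10/(50 + 150) = 10/200 = 0.05 A
V_R2 = I × R2 = V1 × R2/(R1 + R2) = 10 × 150/200 = 7.5 V

Final answer: 7.5 V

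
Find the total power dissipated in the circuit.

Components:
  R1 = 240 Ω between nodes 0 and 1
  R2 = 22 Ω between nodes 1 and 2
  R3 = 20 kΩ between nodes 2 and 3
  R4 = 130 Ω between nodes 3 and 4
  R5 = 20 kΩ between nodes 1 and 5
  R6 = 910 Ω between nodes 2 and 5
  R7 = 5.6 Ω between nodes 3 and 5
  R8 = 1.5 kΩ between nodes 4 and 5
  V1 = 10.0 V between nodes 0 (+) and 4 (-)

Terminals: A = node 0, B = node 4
Nodal analysis, taking node 4 as the 0 V reference.
Source V1 fixes V_0 = 10 V.
KCL at each unknown node (sum of currents leaving = 0; resistances in Ω):
  Node 1: (V_1 - 10)/240 + (V_1 - V_2)/22 + (V_1 - V_5)/20000 = 0
  Node 2: (V_2 - V_1)/22 + (V_2 - V_3)/20000 + (V_2 - V_5)/910 = 0
  Node 3: (V_3 - V_2)/20000 + (V_3 - 0)/130 + (V_3 - V_5)/5.6 = 0
  Node 5: (V_5 - V_1)/20000 + (V_5 - V_2)/910 + (V_5 - V_3)/5.6 + (V_5 - 0)/1500 = 0
Collecting terms (coefficients in siemens):
  0.04967·V_1 - 0.04545·V_2 - 0.00005·V_5 = 0.04167
  0.0466·V_2 - 0.04545·V_1 - 0.00005·V_3 - 0.001099·V_5 = 0
  0.1863·V_3 - 0.00005·V_2 - 0.1786·V_5 = 0
  0.1804·V_5 - 0.00005·V_1 - 0.001099·V_2 - 0.1786·V_3 = 0
Solving these 4 simultaneous equations (Gaussian elimination) gives:
  V_1 = 8.03 V, V_2 = 7.857 V, V_3 = 0.9788 V, V_5 = 1.019 V
Power in each resistor, P = (ΔV)²/R:
  P_R1 = (10 - 8.03)²/240 = 0.01617 W
  P_R2 = (8.03 - 7.857)²/22 = 0.001359 W
  P_R3 = (7.857 - 0.9788)²/20000 = 0.002365 W
  P_R4 = (0.9788 - 0)²/130 = 0.00737 W
  P_R5 = (8.03 - 1.019)²/20000 = 0.002458 W
  P_R6 = (7.857 - 1.019)²/910 = 0.05138 W
  P_R7 = (0.9788 - 1.019)²/5.6 = 0.0002891 W
  P_R8 = (0 - 1.019)²/1500 = 0.0006923 W
P_total = P_R1 + P_R2 + P_R3 + P_R4 + P_R5 + P_R6 + P_R7 + P_R8 = 0.08209 W

Final answer: 0.08209 W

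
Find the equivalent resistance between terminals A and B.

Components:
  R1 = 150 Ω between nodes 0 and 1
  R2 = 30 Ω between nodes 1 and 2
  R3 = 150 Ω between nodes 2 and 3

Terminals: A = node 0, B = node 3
Reduce the network between node 0 (A) and node 3 (B) by series/parallel combination:
  Rs1 = R1 + R2 (series, joined only at node 1) = 150 + 30 = 180 Ω
  Rs2 = R3 + Rs1 (series, joined only at node 2) = 150 + 180 = 330 Ω
R_eq = 330 Ω

Final answer: 330 Ω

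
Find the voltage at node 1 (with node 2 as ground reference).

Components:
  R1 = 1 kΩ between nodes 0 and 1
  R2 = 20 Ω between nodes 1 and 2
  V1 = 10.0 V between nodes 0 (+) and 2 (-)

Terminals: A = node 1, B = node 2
Nodal analysis, taking node 2 as the 0 V reference.
Source V1 fixes V_0 = 10 V.
KCL at each unknown node (sum of currents leaving = 0; resistances in Ω):
  Node 1: (V_1 - 10)/1000 + (V_1 - 0)/20 = 0
Collecting terms: 0.051 × V_1 = 0.01  =>  V_1 = 0.1961 V
The requested potential is V_1 = 0.1961 V.

Final answer: V_1 = 0.1961 V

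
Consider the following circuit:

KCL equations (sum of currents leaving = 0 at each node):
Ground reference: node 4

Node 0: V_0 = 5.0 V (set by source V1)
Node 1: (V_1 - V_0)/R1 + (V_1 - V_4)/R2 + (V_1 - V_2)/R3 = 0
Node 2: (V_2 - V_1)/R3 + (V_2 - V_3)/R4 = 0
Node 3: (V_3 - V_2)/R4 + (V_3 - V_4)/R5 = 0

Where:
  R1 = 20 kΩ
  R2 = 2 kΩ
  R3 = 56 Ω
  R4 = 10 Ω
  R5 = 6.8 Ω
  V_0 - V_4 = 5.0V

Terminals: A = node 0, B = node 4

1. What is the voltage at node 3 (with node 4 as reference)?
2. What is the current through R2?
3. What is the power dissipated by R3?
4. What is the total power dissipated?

Nodal analysis, taking node 4 as the 0 V reference.
Source V1 fixes V_0 = 5 V.
KCL at each unknown node (sum of currents leaving = 0; resistances in Ω):
  Node 1: (V_1 - 5)/20000 + (V_1 - 0)/2000 + (V_1 - V_2)/56 = 0
  Node 2: (V_2 - V_1)/56 + (V_2 - V_3)/10 = 0
  Node 3: (V_3 - V_2)/10 + (V_3 - 0)/6.8 = 0
Collecting terms (coefficients in siemens):
  0.01841·V_1 - 0.01786·V_2 = 0.00025
  0.1179·V_2 - 0.01786·V_1 - 0.1·V_3 = 0
  0.2471·V_3 - 0.1·V_2 = 0
Solving these 3 simultaneous equations (Gaussian elimination) gives:
  V_1 = 0.0175 V, V_2 = 0.004038 V, V_3 = 0.001635 V
Part 1:
  Read off the nodal solution: V_3 = 0.001635 V
Part 2:
  I_R2 = (V_1 - V_4)/R2 = (0.0175 - 0)/2000 = 0.00000875 A
  Magnitude: I_R2 = 0.00000875 A
Part 3:
  I_R3 = (V_1 - V_2)/R3 = (0.0175 - 0.004038)/56 = 0.0002404 A
  P_R3 = I_R3² × R3 = (0.0002404)² × 56 = 0.000003236 W
Part 4:
  Power in each resistor, P = (ΔV)²/R:
    P_R1 = (5 - 0.0175)²/20000 = 0.001241 W
    P_R2 = (0.0175 - 0)²/2000 = 0.0000001531 W
    P_R3 = (0.0175 - 0.004038)²/56 = 0.000003236 W
    P_R4 = (0.004038 - 0.001635)²/10 = 0.0000005778 W
    P_R5 = (0.001635 - 0)²/6.8 = 0.0000003929 W
  P_total = P_R1 + P_R2 + P_R3 + P_R4 + P_R5 = 0.001246 W

Final answers:
1. V_3 = 0.001635 V
2. I_R2 = 8.75e-06 A
3. P_R3 = 3.236e-06 W
4. P_total = 0.001246 W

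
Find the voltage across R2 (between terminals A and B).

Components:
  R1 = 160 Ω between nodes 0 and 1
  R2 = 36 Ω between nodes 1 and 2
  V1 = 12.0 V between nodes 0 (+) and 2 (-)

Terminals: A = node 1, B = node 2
R1 and R2 are in series across V1 (node 0 → node 1 → node 2), and the output A–B is taken across R2, so this is a voltage divider.
Series current: I = V1/(R1 + R2) = 12/(160 + 36) = 12/196 = 0.06122 A
V_R2 = I × R2 = V1 × R2/(R1 + R2) = 12 × 36/196 = 2.204 V

Final answer: 2.204 V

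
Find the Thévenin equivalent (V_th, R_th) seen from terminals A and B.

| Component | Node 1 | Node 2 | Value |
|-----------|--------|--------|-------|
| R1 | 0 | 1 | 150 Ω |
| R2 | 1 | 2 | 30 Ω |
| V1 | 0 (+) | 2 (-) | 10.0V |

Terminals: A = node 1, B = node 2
Step 1 — V_th is the open-circuit voltage V_A - V_B (nothing connected across the terminals).
Nodal analysis, taking node 2 as the 0 V reference.
Source V1 fixes V_0 = 10 V.
KCL at each unknown node (sum of currents leaving = 0; resistances in Ω):
  Node 1: (V_1 - 10)/150 + (V_1 - 0)/30 = 0
Collecting terms: 0.04 × V_1 = 0.06667  =>  V_1 = 1.667 V
V_th = V_1 - V_2 = 1.667 - 0 = 1.667 V
Step 2 — R_th: zero the source — replace V1 by a short circuit (node 2 merges into node 0) — and find the resistance seen between A (node 1) and B (node 0).
Reduce the network between node 1 (A) and node 0 (B) by series/parallel combination:
  Rp1 = R1 ‖ R2 (parallel, both between nodes 0 and 1) = 1/(1/150 + 1/30) = 25 Ω
R_th = 25 Ω

Final answer: V_th = 1.667 V, R_th = 25 Ω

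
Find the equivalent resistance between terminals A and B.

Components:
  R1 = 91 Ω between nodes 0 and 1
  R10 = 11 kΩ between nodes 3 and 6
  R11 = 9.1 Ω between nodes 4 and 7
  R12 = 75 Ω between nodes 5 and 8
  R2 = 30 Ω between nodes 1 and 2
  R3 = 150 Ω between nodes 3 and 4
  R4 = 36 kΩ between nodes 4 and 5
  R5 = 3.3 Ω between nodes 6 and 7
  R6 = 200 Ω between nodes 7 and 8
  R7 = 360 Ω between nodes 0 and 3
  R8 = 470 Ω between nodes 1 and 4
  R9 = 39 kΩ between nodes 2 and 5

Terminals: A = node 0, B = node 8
The network is not a plain series/parallel combination. Inject a 1 A test current into terminal A (node 0) and return it from terminal B (node 8); then R_eq = V_A / (1 A).
Nodal analysis, taking node 8 as the 0 V reference.
Current source I_test pushes 1 A into node 0 and draws it out of node 8.
KCL at each unknown node (sum of currents leaving = 0; resistances in Ω):
  Node 0: (V_0 - V_1)/91 + (V_0 - V_3)/360 - 1 = 0
  Node 1: (V_1 - V_0)/91 + (V_1 - V_2)/30 + (V_1 - V_4)/470 = 0
  Node 2: (V_2 - V_1)/30 + (V_2 - V_5)/39000 = 0
  Node 3: (V_3 - V_0)/360 + (V_3 - V_4)/150 + (V_3 - V_6)/11000 = 0
  Node 4: (V_4 - V_1)/470 + (V_4 - V_3)/150 + (V_4 - V_5)/36000 + (V_4 - V_7)/9.1 = 0
  Node 5: (V_5 - V_2)/39000 + (V_5 - V_4)/36000 + (V_5 - 0)/75 = 0
  Node 6: (V_6 - V_3)/11000 + (V_6 - V_7)/3.3 = 0
  Node 7: (V_7 - V_4)/9.1 + (V_7 - V_6)/3.3 + (V_7 - 0)/200 = 0
Collecting terms (coefficients in siemens):
  0.01377·V_0 - 0.01099·V_1 - 0.002778·V_3 = 1
  0.04645·V_1 - 0.01099·V_0 - 0.03333·V_2 - 0.002128·V_4 = 0
  0.03336·V_2 - 0.03333·V_1 - 0.00002564·V_5 = 0
  0.009535·V_3 - 0.002778·V_0 - 0.006667·V_4 - 0.00009091·V_6 = 0
  0.1187·V_4 - 0.002128·V_1 - 0.006667·V_3 - 0.00002778·V_5 - 0.1099·V_7 = 0
  0.01339·V_5 - 0.00002564·V_2 - 0.00002778·V_4 = 0
  0.3031·V_6 - 0.00009091·V_3 - 0.303·V_7 = 0
  0.4179·V_7 - 0.1099·V_4 - 0.303·V_6 = 0
Solving these 8 simultaneous equations (Gaussian elimination) gives:
  V_0 = 469.7 V, V_1 = 426 V, V_2 = 425.7 V, V_3 = 282.4 V
  V_4 = 205.6 V, V_5 = 1.242 V, V_6 = 196.7 V, V_7 = 196.7 V
R_eq = V_0 / 1 A = 469.7 Ω

Final answer: 469.7 Ω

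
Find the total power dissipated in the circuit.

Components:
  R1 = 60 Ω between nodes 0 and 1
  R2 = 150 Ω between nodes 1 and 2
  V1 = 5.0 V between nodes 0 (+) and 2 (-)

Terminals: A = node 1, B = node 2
Nodal analysis, taking node 2 as the 0 V reference.
Source V1 fixes V_0 = 5 V.
KCL at each unknown node (sum of currents leaving = 0; resistances in Ω):
  Node 1: (V_1 - 5)/60 + (V_1 - 0)/150 = 0
Collecting terms: 0.02333 × V_1 = 0.08333  =>  V_1 = 3.571 V
Power in each resistor, P = (ΔV)²/R:
  P_R1 = (5 - 3.571)²/60 = 0.03401 W
  P_R2 = (3.571 - 0)²/150 = 0.08503 W
P_total = P_R1 + P_R2 = 0.119 W

Final answer: 0.119 W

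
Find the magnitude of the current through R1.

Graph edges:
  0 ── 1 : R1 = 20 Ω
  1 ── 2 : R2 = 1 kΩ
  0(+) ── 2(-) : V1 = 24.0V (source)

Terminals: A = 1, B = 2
Nodal analysis, taking node 2 as the 0 V reference.
Source V1 fixes V_0 = 24 V.
KCL at each unknown node (sum of currents leaving = 0; resistances in Ω):
  Node 1: (V_1 - 24)/20 + (V_1 - 0)/1000 = 0
Collecting terms: 0.051 × V_1 = 1.2  =>  V_1 = 23.53 V
I_R1 = (V_0 - V_1)/R1 = (24 - 23.53)/20 = 0.02353 A
|I_R1| = 0.02353 A

Final answer: |I_R1| = 0.02353 A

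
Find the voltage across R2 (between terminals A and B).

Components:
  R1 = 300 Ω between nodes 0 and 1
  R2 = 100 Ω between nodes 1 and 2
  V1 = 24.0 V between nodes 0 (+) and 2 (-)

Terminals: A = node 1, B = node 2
R1 and R2 are in series across V1 (node 0 → node 1 → node 2), and the output A–B is taken across R2, so this is a voltage divider.
Series current: I = V1/(R1 + R2) = 24/(300 + 100) = 24/400 = 0.06 A
V_R2 = I × R2 = V1 × R2/(R1 + R2) = 24 × 100/400 = 6 V

Final answer: 6 V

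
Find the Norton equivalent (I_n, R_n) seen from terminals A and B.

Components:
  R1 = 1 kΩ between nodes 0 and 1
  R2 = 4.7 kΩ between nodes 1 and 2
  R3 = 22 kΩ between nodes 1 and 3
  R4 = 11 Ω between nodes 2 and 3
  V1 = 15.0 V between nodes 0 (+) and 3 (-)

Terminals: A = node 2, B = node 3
Find the Thévenin equivalent first; then I_n = V_th/R_th and R_n = R_th.
Step 1 — V_th is the open-circuit voltage V_A - V_B (nothing connected across the terminals).
Nodal analysis, taking node 3 as the 0 V reference.
Source V1 fixes V_0 = 15 V.
KCL at each unknown node (sum of currents leaving = 0; resistances in Ω):
  Node 1: (V_1 - 15)/1000 + (V_1 - V_2)/4700 + (V_1 - 0)/22000 = 0
  Node 2: (V_2 - V_1)/4700 + (V_2 - 0)/11 = 0
Collecting terms (coefficients in siemens):
  0.001258·V_1 - 0.0002128·V_2 = 0.015
  0.09112·V_2 - 0.0002128·V_1 = 0
Determinant D = (0.001258)(0.09112) - (-0.0002128)(-0.0002128) = 0.0001146
V_1 = [(0.015)(0.09112) - (-0.0002128)(0)]/D = 11.93 V
V_2 = [(0.001258)(0) - (0.015)(-0.0002128)]/D = 0.02785 V
V_th = V_2 - V_3 = 0.02785 - 0 = 0.02785 V
Step 2 — R_th: zero the source — replace V1 by a short circuit (node 3 merges into node 0) — and find the resistance seen between A (node 2) and B (node 0).
Reduce the network between node 2 (A) and node 0 (B) by series/parallel combination:
  Rp1 = R1 ‖ R3 (parallel, both between nodes 0 and 1) = 1/(1/1000 + 1/22000) = 956.5 Ω
  Rs1 = R2 + Rp1 (series, joined only at node 1) = 4700 + 956.5 = 5657 Ω
  Rp2 = R4 ‖ Rs1 (parallel, both between nodes 0 and 2) = 1/(1/11 + 1/5657) = 10.98 Ω
R_th = 10.98 Ω
I_n = V_th/R_th = 0.02785/10.98 = 0.002537 A, and R_n = R_th = 10.98 Ω

Final answer: I_n = 0.002537 A, R_n = 10.98 Ω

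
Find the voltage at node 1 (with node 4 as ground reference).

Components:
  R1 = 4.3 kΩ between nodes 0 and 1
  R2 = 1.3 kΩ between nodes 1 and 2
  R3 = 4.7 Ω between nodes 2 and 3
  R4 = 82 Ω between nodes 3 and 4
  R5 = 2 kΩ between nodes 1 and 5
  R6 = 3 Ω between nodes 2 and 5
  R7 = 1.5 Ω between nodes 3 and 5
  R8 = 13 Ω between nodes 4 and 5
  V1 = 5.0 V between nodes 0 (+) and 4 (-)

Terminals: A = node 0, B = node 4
Nodal analysis, taking node 4 as the 0 V reference.
Source V1 fixes V_0 = 5 V.
KCL at each unknown node (sum of currents leaving = 0; resistances in Ω):
  Node 1: (V_1 - 5)/4300 + (V_1 - V_2)/1300 + (V_1 - V_5)/2000 = 0
  Node 2: (V_2 - V_1)/1300 + (V_2 - V_3)/4.7 + (V_2 - V_5)/3 = 0
  Node 3: (V_3 - V_2)/4.7 + (V_3 - 0)/82 + (V_3 - V_5)/1.5 = 0
  Node 5: (V_5 - V_1)/2000 + (V_5 - V_2)/3 + (V_5 - V_3)/1.5 + (V_5 - 0)/13 = 0
Collecting terms (coefficients in siemens):
  0.001502·V_1 - 0.0007692·V_2 - 0.0005·V_5 = 0.001163
  0.5469·V_2 - 0.0007692·V_1 - 0.2128·V_3 - 0.3333·V_5 = 0
  0.8916·V_3 - 0.2128·V_2 - 0.6667·V_5 = 0
  1.077·V_5 - 0.0005·V_1 - 0.3333·V_2 - 0.6667·V_3 = 0
Solving these 4 simultaneous equations (Gaussian elimination) gives:
  V_1 = 0.7841 V, V_2 = 0.01212 V, V_3 = 0.01111 V, V_5 = 0.01099 V
The requested potential is V_1 = 0.7841 V.

Final answer: V_1 = 0.7841 V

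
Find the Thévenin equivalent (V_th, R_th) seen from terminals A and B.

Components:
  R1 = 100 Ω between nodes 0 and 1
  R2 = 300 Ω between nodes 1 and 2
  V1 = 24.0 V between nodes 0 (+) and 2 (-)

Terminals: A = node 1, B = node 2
Step 1 — V_th is the open-circuit voltage V_A - V_B (nothing connected across the terminals).
Nodal analysis, taking node 2 as the 0 V reference.
Source V1 fixes V_0 = 24 V.
KCL at each unknown node (sum of currents leaving = 0; resistances in Ω):
  Node 1: (V_1 - 24)/100 + (V_1 - 0)/300 = 0
Collecting terms: 0.01333 × V_1 = 0.24  =>  V_1 = 18 V
V_th = V_1 - V_2 = 18 - 0 = 18 V
Step 2 — R_th: zero the source — replace V1 by a short circuit (node 2 merges into node 0) — and find the resistance seen between A (node 1) and B (node 0).
Reduce the network between node 1 (A) and node 0 (B) by series/parallel combination:
  Rp1 = R1 ‖ R2 (parallel, both between nodes 0 and 1) = 1/(1/100 + 1/300) = 75 Ω
R_th = 75 Ω

Final answer: V_th = 18 V, R_th = 75 Ω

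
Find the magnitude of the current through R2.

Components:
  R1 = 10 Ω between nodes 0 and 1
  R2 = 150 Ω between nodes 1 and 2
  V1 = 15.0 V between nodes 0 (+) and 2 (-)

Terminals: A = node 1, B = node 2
Nodal analysis, taking node 2 as the 0 V reference.
Source V1 fixes V_0 = 15 V.
KCL at each unknown node (sum of currents leaving = 0; resistances in Ω):
  Node 1: (V_1 - 15)/10 + (V_1 - 0)/150 = 0
Collecting terms: 0.1067 × V_1 = 1.5  =>  V_1 = 14.06 V
I_R2 = (V_1 - V_2)/R2 = (14.06 - 0)/150 = 0.09375 A
|I_R2| = 0.09375 A

Final answer: |I_R2| = 0.09375 A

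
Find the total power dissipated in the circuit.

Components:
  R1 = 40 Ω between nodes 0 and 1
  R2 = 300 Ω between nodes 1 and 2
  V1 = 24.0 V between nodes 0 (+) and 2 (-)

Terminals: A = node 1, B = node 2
Nodal analysis, taking node 2 as the 0 V reference.
Source V1 fixes V_0 = 24 V.
KCL at each unknown node (sum of currents leaving = 0; resistances in Ω):
  Node 1: (V_1 - 24)/40 + (V_1 - 0)/300 = 0
Collecting terms: 0.02833 × V_1 = 0.6  =>  V_1 = 21.18 V
Power in each resistor, P = (ΔV)²/R:
  P_R1 = (24 - 21.18)²/40 = 0.1993 W
  P_R2 = (21.18 - 0)²/300 = 1.495 W
P_total = P_R1 + P_R2 = 1.694 W

Final answer: 1.694 W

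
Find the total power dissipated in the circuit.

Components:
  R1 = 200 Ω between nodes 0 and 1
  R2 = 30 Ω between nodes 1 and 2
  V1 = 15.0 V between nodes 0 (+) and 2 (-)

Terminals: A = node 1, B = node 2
Nodal analysis, taking node 2 as the 0 V reference.
Source V1 fixes V_0 = 15 V.
KCL at each unknown node (sum of currents leaving = 0; resistances in Ω):
  Node 1: (V_1 - 15)/200 + (V_1 - 0)/30 = 0
Collecting terms: 0.03833 × V_1 = 0.075  =>  V_1 = 1.957 V
Power in each resistor, P = (ΔV)²/R:
  P_R1 = (15 - 1.957)²/200 = 0.8507 W
  P_R2 = (1.957 - 0)²/30 = 0.1276 W
P_total = P_R1 + P_R2 = 0.9783 W

Final answer: 0.9783 W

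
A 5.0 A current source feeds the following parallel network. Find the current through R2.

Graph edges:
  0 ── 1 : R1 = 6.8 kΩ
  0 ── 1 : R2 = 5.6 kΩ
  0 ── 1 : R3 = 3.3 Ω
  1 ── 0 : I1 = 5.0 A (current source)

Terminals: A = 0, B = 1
All resistors sit directly between nodes 0 and 1, so they are in parallel and share one voltage V; the full source current 5 A splits among them.
1/R_par = 1/6800 + 1/5600 + 1/3.3 = 0.3034 S  =>  R_par = 3.296 Ω
V = I × R_par = 5 × 3.296 = 16.48 V
I_R2 = V/R2 = 16.48/5600 = 0.002943 A

Final answer: 0.002943 A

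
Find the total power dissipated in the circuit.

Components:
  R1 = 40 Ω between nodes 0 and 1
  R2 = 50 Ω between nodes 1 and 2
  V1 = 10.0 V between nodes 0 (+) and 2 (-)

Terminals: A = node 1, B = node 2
Nodal analysis, taking node 2 as the 0 V reference.
Source V1 fixes V_0 = 10 V.
KCL at each unknown node (sum of currents leaving = 0; resistances in Ω):
  Node 1: (V_1 - 10)/40 + (V_1 - 0)/50 = 0
Collecting terms: 0.045 × V_1 = 0.25  =>  V_1 = 5.556 V
Power in each resistor, P = (ΔV)²/R:
  P_R1 = (10 - 5.556)²/40 = 0.4938 W
  P_R2 = (5.556 - 0)²/50 = 0.6173 W
P_total = P_R1 + P_R2 = 1.111 W

Final answer: 1.111 W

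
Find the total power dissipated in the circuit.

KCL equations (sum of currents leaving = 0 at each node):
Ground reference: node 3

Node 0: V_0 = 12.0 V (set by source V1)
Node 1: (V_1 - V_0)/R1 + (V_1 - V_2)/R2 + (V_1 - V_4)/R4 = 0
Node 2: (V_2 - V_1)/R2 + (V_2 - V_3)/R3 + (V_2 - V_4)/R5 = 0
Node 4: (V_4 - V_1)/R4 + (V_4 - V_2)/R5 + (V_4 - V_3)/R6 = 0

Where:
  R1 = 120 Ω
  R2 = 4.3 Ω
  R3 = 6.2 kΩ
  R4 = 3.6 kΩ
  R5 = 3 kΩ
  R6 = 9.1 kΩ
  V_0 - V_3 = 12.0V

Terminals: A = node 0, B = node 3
Nodal analysis, taking node 3 as the 0 V reference.
Source V1 fixes V_0 = 12 V.
KCL at each unknown node (sum of currents leaving = 0; resistances in Ω):
  Node 1: (V_1 - 12)/120 + (V_1 - V_2)/4.3 + (V_1 - V_4)/3600 = 0
  Node 2: (V_2 - V_1)/4.3 + (V_2 - 0)/6200 + (V_2 - V_4)/3000 = 0
  Node 4: (V_4 - V_1)/3600 + (V_4 - V_2)/3000 + (V_4 - 0)/9100 = 0
Collecting terms (coefficients in siemens):
  0.2412·V_1 - 0.2326·V_2 - 0.0002778·V_4 = 0.1
  0.2331·V_2 - 0.2326·V_1 - 0.0003333·V_4 = 0
  0.000721·V_4 - 0.0002778·V_1 - 0.0003333·V_2 = 0
Solving these 3 simultaneous equations (Gaussian elimination) gives:
  V_1 = 11.64 V, V_2 = 11.63 V, V_4 = 9.865 V
Power in each resistor, P = (ΔV)²/R:
  P_R1 = (12 - 11.64)²/120 = 0.001052 W
  P_R2 = (11.64 - 11.63)²/4.3 = 0.00002615 W
  P_R3 = (11.63 - 0)²/6200 = 0.02183 W
  P_R4 = (11.64 - 9.865)²/3600 = 0.0008798 W
  P_R5 = (11.63 - 9.865)²/3000 = 0.001043 W
  P_R6 = (0 - 9.865)²/9100 = 0.01069 W
P_total = P_R1 + P_R2 + P_R3 + P_R4 + P_R5 + P_R6 = 0.03553 W

Final answer: 0.03553 W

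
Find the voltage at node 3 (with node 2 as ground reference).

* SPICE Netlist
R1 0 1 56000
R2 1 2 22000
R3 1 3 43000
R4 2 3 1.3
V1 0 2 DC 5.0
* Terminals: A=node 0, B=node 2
Nodal analysis, taking node 2 as the 0 V reference.
Source V1 fixes V_0 = 5 V.
KCL at each unknown node (sum of currents leaving = 0; resistances in Ω):
  Node 1: (V_1 - 5)/56000 + (V_1 - 0)/22000 + (V_1 - V_3)/43000 = 0
  Node 3: (V_3 - V_1)/43000 + (V_3 - 0)/1.3 = 0
Collecting terms (coefficients in siemens):
  0.00008657·V_1 - 0.00002326·V_3 = 0.00008929
  0.7693·V_3 - 0.00002326·V_1 = 0
Determinant D = (0.00008657)(0.7693) - (-0.00002326)(-0.00002326) = 0.00006659
V_1 = [(0.00008929)(0.7693) - (-0.00002326)(0)]/D = 1.031 V
V_3 = [(0.00008657)(0) - (0.00008929)(-0.00002326)]/D = 0.00003118 V
The requested potential is V_3 = 0.00003118 V.

Final answer: V_3 = 3.118e-05 V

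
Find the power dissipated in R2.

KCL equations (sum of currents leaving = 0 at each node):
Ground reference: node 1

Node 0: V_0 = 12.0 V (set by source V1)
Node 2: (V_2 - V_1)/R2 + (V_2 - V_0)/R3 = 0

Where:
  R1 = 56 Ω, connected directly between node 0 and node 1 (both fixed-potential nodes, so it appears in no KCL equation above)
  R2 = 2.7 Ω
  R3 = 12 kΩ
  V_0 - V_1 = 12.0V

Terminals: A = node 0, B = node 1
Nodal analysis, taking node 1 as the 0 V reference.
Source V1 fixes V_0 = 12 V.
KCL at each unknown node (sum of currents leaving = 0; resistances in Ω):
  Node 2: (V_2 - 0)/2.7 + (V_2 - 12)/12000 = 0
Collecting terms: 0.3705 × V_2 = 0.001  =>  V_2 = 0.002699 V
I_R2 = (V_1 - V_2)/R2 = (0 - 0.002699)/2.7 = -0.0009998 A
P_R2 = I_R2² × R2 = (-0.0009998)² × 2.7 = 0.000002699 W

Final answer: 2.699e-06 W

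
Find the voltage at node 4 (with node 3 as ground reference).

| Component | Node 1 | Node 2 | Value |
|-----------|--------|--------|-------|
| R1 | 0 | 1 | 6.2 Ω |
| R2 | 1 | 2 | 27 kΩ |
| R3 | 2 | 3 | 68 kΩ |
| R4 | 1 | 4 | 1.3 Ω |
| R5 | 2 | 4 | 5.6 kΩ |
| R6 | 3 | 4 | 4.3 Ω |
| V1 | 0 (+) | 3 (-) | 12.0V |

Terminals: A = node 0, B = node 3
Nodal analysis, taking node 3 as the 0 V reference.
Source V1 fixes V_0 = 12 V.
KCL at each unknown node (sum of currents leaving = 0; resistances in Ω):
  Node 1: (V_1 - 12)/6.2 + (V_1 - V_2)/27000 + (V_1 - V_4)/1.3 = 0
  Node 2: (V_2 - V_1)/27000 + (V_2 - 0)/68000 + (V_2 - V_4)/5600 = 0
  Node 4: (V_4 - V_1)/1.3 + (V_4 - V_2)/5600 + (V_4 - 0)/4.3 = 0
Collecting terms (coefficients in siemens):
  0.9306·V_1 - 0.00003704·V_2 - 0.7692·V_4 = 1.935
  0.0002303·V_2 - 0.00003704·V_1 - 0.0001786·V_4 = 0
  1.002·V_4 - 0.7692·V_1 - 0.0001786·V_2 = 0
Solving these 3 simultaneous equations (Gaussian elimination) gives:
  V_1 = 5.695 V, V_2 = 4.306 V, V_4 = 4.373 V
The requested potential is V_4 = 4.373 V.

Final answer: V_4 = 4.373 V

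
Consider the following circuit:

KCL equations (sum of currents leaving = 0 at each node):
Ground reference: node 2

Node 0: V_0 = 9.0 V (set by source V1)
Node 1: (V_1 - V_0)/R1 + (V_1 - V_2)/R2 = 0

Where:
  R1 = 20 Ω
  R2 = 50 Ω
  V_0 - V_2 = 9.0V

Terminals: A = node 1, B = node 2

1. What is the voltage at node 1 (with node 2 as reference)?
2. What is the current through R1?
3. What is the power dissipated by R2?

Nodal analysis, taking node 2 as the 0 V reference.
Source V1 fixes V_0 = 9 V.
KCL at each unknown node (sum of currents leaving = 0; resistances in Ω):
  Node 1: (V_1 - 9)/20 + (V_1 - 0)/50 = 0
Collecting terms: 0.07 × V_1 = 0.45  =>  V_1 = 6.429 V
Part 1:
  Read off the nodal solution: V_1 = 6.429 V
Part 2:
  I_R1 = (V_0 - V_1)/R1 = (9 - 6.429)/20 = 0.1286 A
  Magnitude: I_R1 = 0.1286 A
Part 3:
  I_R2 = (V_1 - V_2)/R2 = (6.429 - 0)/50 = 0.1286 A
  P_R2 = I_R2² × R2 = (0.1286)² × 50 = 0.8265 W

Final answers:
1. V_1 = 6.429 V
2. I_R1 = 0.1286 A
3. P_R2 = 0.8265 W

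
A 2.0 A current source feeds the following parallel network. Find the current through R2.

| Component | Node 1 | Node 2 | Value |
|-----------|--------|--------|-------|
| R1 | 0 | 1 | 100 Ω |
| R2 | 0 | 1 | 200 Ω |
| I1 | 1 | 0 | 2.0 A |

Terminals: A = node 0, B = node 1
All resistors sit directly between nodes 0 and 1, so they are in parallel and share one voltage V; the full source current 2 A splits among them.
1/R_par = 1/100 + 1/200 = 0.015 S  =>  R_par = 66.67 Ω
V = I × R_par = 2 × 66.67 = 133.3 V
I_R2 = V/R2 = 133.3/200 = 0.6667 A

Final answer: 0.6667 A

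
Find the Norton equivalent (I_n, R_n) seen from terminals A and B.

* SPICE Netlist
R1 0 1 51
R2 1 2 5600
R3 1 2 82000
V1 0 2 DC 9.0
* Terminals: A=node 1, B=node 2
Find the Thévenin equivalent first; then I_n = V_th/R_th and R_n = R_th.
Step 1 — V_th is the open-circuit voltage V_A - V_B (nothing connected across the terminals).
Nodal analysis, taking node 2 as the 0 V reference.
Source V1 fixes V_0 = 9 V.
KCL at each unknown node (sum of currents leaving = 0; resistances in Ω):
  Node 1: (V_1 - 9)/51 + (V_1 - 0)/5600 + (V_1 - 0)/82000 = 0
Collecting terms: 0.0198 × V_1 = 0.1765  =>  V_1 = 8.913 V
V_th = V_1 - V_2 = 8.913 - 0 = 8.913 V
Step 2 — R_th: zero the source — replace V1 by a short circuit (node 2 merges into node 0) — and find the resistance seen between A (node 1) and B (node 0).
Reduce the network between node 1 (A) and node 0 (B) by series/parallel combination:
  Rp1 = R1 ‖ R2 ‖ R3 (parallel, all between nodes 0 and 1) = 1/(1/51 + 1/5600 + 1/82000) = 50.51 Ω
R_th = 50.51 Ω
I_n = V_th/R_th = 8.913/50.51 = 0.1765 A, and R_n = R_th = 50.51 Ω

Final answer: I_n = 0.1765 A, R_n = 50.51 Ω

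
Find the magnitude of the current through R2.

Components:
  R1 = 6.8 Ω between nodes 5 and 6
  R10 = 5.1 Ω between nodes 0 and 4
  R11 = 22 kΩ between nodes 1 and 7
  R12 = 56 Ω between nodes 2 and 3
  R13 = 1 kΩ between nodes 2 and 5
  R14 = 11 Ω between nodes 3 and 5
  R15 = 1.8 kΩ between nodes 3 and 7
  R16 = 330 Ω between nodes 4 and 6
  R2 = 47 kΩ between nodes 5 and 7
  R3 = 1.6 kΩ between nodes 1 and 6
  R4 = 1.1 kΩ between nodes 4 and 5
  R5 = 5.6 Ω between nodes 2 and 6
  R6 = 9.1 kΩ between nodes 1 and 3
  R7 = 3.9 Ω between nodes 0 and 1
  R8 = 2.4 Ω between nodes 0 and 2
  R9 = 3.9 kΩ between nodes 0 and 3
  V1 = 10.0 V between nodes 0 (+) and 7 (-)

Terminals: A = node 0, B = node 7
Nodal analysis, taking node 7 as the 0 V reference.
Source V1 fixes V_0 = 10 V.
KCL at each unknown node (sum of currents leaving = 0; resistances in Ω):
  Node 1: (V_1 - V_6)/1600 + (V_1 - V_3)/9100 + (V_1 - 10)/3.9 + (V_1 - 0)/22000 = 0
  Node 2: (V_2 - V_6)/5.6 + (V_2 - 10)/2.4 + (V_2 - V_3)/56 + (V_2 - V_5)/1000 = 0
  Node 3: (V_3 - V_1)/9100 + (V_3 - 10)/3900 + (V_3 - V_2)/56 + (V_3 - V_5)/11 + (V_3 - 0)/1800 = 0
  Node 4: (V_4 - V_5)/1100 + (V_4 - 10)/5.1 + (V_4 - V_6)/330 = 0
  Node 5: (V_5 - V_6)/6.8 + (V_5 - 0)/47000 + (V_5 - V_4)/1100 + (V_5 - V_2)/1000 + (V_5 - V_3)/11 = 0
  Node 6: (V_6 - V_5)/6.8 + (V_6 - V_1)/1600 + (V_6 - V_2)/5.6 + (V_6 - V_4)/330 = 0
Collecting terms (coefficients in siemens):
  0.2572·V_1 - 0.0001099·V_3 - 0.000625·V_6 = 2.564
  0.6141·V_2 - 0.01786·V_3 - 0.001·V_5 - 0.1786·V_6 = 4.167
  0.1097·V_3 - 0.0001099·V_1 - 0.01786·V_2 - 0.09091·V_5 = 0.002564
  0.2·V_4 - 0.0009091·V_5 - 0.00303·V_6 = 1.961
  0.2399·V_5 - 0.001·V_2 - 0.09091·V_3 - 0.0009091·V_4 - 0.1471·V_6 = 0
  0.3293·V_6 - 0.000625·V_1 - 0.1786·V_2 - 0.00303·V_4 - 0.1471·V_5 = 0
Solving these 6 simultaneous equations (Gaussian elimination) gives:
  V_1 = 9.998 V, V_2 = 9.987 V, V_3 = 9.896 V, V_4 = 9.999 V
  V_5 = 9.939 V, V_6 = 9.965 V
I_R2 = (V_5 - V_7)/R2 = (9.939 - 0)/47000 = 0.0002115 A
|I_R2| = 0.0002115 A

Final answer: |I_R2| = 0.0002115 A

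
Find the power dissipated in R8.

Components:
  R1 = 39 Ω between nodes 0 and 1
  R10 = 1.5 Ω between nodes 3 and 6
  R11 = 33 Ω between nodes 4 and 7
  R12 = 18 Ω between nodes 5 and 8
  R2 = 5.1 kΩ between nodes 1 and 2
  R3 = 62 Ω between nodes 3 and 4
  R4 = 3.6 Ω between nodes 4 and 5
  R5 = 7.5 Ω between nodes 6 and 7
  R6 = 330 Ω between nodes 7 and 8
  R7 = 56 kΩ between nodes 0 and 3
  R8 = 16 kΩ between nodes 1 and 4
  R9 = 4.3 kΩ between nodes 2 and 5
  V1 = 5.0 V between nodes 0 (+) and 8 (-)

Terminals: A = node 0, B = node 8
Nodal analysis, taking node 8 as the 0 V reference.
Source V1 fixes V_0 = 5 V.
KCL at each unknown node (sum of currents leaving = 0; resistances in Ω):
  Node 1: (V_1 - 5)/39 + (V_1 - V_2)/5100 + (V_1 - V_4)/16000 = 0
  Node 2: (V_2 - V_1)/5100 + (V_2 - V_5)/4300 = 0
  Node 3: (V_3 - V_4)/62 + (V_3 - 5)/56000 + (V_3 - V_6)/1.5 = 0
  Node 4: (V_4 - V_3)/62 + (V_4 - V_5)/3.6 + (V_4 - V_1)/16000 + (V_4 - V_7)/33 = 0
  Node 5: (V_5 - V_4)/3.6 + (V_5 - V_2)/4300 + (V_5 - 0)/18 = 0
  Node 6: (V_6 - V_7)/7.5 + (V_6 - V_3)/1.5 = 0
  Node 7: (V_7 - V_6)/7.5 + (V_7 - 0)/330 + (V_7 - V_4)/33 = 0
Collecting terms (coefficients in siemens):
  0.0259·V_1 - 0.0001961·V_2 - 0.0000625·V_4 = 0.1282
  0.0004286·V_2 - 0.0001961·V_1 - 0.0002326·V_5 = 0
  0.6828·V_3 - 0.01613·V_4 - 0.6667·V_6 = 0.00008929
  0.3243·V_4 - 0.0000625·V_1 - 0.01613·V_3 - 0.2778·V_5 - 0.0303·V_7 = 0
  0.3336·V_5 - 0.0002326·V_2 - 0.2778·V_4 = 0
  0.8·V_6 - 0.6667·V_3 - 0.1333·V_7 = 0
  0.1667·V_7 - 0.0303·V_4 - 0.1333·V_6 = 0
Solving these 7 simultaneous equations (Gaussian elimination) gives:
  V_1 = 4.967 V, V_2 = 2.281 V, V_3 = 0.01813 V, V_4 = 0.01694 V
  V_5 = 0.0157 V, V_6 = 0.01802 V, V_7 = 0.0175 V
I_R8 = (V_1 - V_4)/R8 = (4.967 - 0.01694)/16000 = 0.0003094 A
P_R8 = I_R8² × R8 = (0.0003094)² × 16000 = 0.001532 W

Final answer: 0.001532 W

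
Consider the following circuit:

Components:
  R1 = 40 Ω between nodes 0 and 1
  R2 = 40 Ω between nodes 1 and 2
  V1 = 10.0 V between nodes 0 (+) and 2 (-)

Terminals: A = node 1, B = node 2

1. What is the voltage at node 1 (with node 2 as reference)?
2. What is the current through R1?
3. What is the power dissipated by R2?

Nodal analysis, taking node 2 as the 0 V reference.
Source V1 fixes V_0 = 10 V.
KCL at each unknown node (sum of currents leaving = 0; resistances in Ω):
  Node 1: (V_1 - 10)/40 + (V_1 - 0)/40 = 0
Collecting terms: 0.05 × V_1 = 0.25  =>  V_1 = 5 V
Part 1:
  Read off the nodal solution: V_1 = 5 V
Part 2:
  I_R1 = (V_0 - V_1)/R1 = (10 - 5)/40 = 0.125 A
  Magnitude: I_R1 = 0.125 A
Part 3:
  I_R2 = (V_1 - V_2)/R2 = (5 - 0)/40 = 0.125 A
  P_R2 = I_R2² × R2 = (0.125)² × 40 = 0.625 W

Final answers:
1. V_1 = 5 V
2. I_R1 = 0.125 A
3. P_R2 = 0.625 W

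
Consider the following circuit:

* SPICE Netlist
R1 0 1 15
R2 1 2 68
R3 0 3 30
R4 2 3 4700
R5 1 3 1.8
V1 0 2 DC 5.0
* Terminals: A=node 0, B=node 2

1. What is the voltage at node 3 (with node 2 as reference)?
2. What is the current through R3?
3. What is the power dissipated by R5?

Nodal analysis, taking node 2 as the 0 V reference.
Source V1 fixes V_0 = 5 V.
KCL at each unknown node (sum of currents leaving = 0; resistances in Ω):
  Node 1: (V_1 - 5)/15 + (V_1 - 0)/68 + (V_1 - V_3)/1.8 = 0
  Node 3: (V_3 - 5)/30 + (V_3 - 0)/4700 + (V_3 - V_1)/1.8 = 0
Collecting terms (coefficients in siemens):
  0.6369·V_1 - 0.5556·V_3 = 0.3333
  0.5891·V_3 - 0.5556·V_1 = 0.1667
Determinant D = (0.6369)(0.5891) - (-0.5556)(-0.5556) = 0.06657
V_1 = [(0.3333)(0.5891) - (-0.5556)(0.1667)]/D = 4.34 V
V_3 = [(0.6369)(0.1667) - (0.3333)(-0.5556)]/D = 4.376 V
Part 1:
  Read off the nodal solution: V_3 = 4.376 V
Part 2:
  I_R3 = (V_0 - V_3)/R3 = (5 - 4.376)/30 = 0.02079 A
  Magnitude: I_R3 = 0.02079 A
Part 3:
  I_R5 = (V_1 - V_3)/R5 = (4.34 - 4.376)/1.8 = -0.01986 A
  P_R5 = I_R5² × R5 = (-0.01986)² × 1.8 = 0.0007101 W

Final answers:
1. V_3 = 4.376 V
2. I_R3 = 0.02079 A
3. P_R5 = 0.0007101 W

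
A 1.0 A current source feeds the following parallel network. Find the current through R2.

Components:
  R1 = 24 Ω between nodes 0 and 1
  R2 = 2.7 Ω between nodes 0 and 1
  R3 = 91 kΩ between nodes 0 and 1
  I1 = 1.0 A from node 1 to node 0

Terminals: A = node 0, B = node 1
All resistors sit directly between nodes 0 and 1, so they are in parallel and share one voltage V; the full source current 1 A splits among them.
1/R_par = 1/24 + 1/2.7 + 1/91000 = 0.412 S  =>  R_par = 2.427 Ω
V = I × R_par = 1 × 2.427 = 2.427 V
I_R2 = V/R2 = 2.427/2.7 = 0.8989 A

Final answer: 0.8989 A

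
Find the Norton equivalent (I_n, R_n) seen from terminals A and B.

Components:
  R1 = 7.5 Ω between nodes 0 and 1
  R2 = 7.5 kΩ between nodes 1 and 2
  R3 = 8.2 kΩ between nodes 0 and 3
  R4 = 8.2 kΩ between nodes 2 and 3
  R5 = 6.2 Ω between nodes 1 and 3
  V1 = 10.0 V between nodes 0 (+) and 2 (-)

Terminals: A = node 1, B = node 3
Find the Thévenin equivalent first; then I_n = V_th/R_th and R_n = R_th.
Step 1 — V_th is the open-circuit voltage V_A - V_B (nothing connected across the terminals).
Nodal analysis, taking node 2 as the 0 V reference.
Source V1 fixes V_0 = 10 V.
KCL at each unknown node (sum of currents leaving = 0; resistances in Ω):
  Node 1: (V_1 - 10)/7.5 + (V_1 - 0)/7500 + (V_1 - V_3)/6.2 = 0
  Node 3: (V_3 - 10)/8200 + (V_3 - 0)/8200 + (V_3 - V_1)/6.2 = 0
Collecting terms (coefficients in siemens):
  0.2948·V_1 - 0.1613·V_3 = 1.333
  0.1615·V_3 - 0.1613·V_1 = 0.00122
Determinant D = (0.2948)(0.1615) - (-0.1613)(-0.1613) = 0.0216
V_1 = [(1.333)(0.1615) - (-0.1613)(0.00122)]/D = 9.981 V
V_3 = [(0.2948)(0.00122) - (1.333)(-0.1613)]/D = 9.973 V
V_th = V_1 - V_3 = 9.981 - 9.973 = 0.007521 V
Step 2 — R_th: zero the source — replace V1 by a short circuit (node 2 merges into node 0) — and find the resistance seen between A (node 1) and B (node 3).
Reduce the network between node 1 (A) and node 3 (B) by series/parallel combination:
  Rp1 = R1 ‖ R2 (parallel, both between nodes 0 and 1) = 1/(1/7.5 + 1/7500) = 7.493 Ω
  Rp2 = R3 ‖ R4 (parallel, both between nodes 0 and 3) = 1/(1/8200 + 1/8200) = 4100 Ω
  Rs1 = Rp1 + Rp2 (series, joined only at node 0) = 7.493 + 4100 = 4107 Ω
  Rp3 = R5 ‖ Rs1 (parallel, both between nodes 1 and 3) = 1/(1/6.2 + 1/4107) = 6.191 Ω
R_th = 6.191 Ω
I_n = V_th/R_th = 0.007521/6.191 = 0.001215 A, and R_n = R_th = 6.191 Ω

Final answer: I_n = 0.001215 A, R_n = 6.191 Ω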